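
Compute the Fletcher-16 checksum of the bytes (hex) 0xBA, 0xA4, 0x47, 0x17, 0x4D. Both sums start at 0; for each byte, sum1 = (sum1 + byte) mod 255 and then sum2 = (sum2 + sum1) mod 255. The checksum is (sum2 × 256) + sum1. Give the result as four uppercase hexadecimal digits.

Running sums (mod 255):
  after byte 0 (0xBA): sum1=186, sum2=186
  after byte 1 (0xA4): sum1=95, sum2=26
  after byte 2 (0x47): sum1=166, sum2=192
  after byte 3 (0x17): sum1=189, sum2=126
  after byte 4 (0x4D): sum1=11, sum2=137
Checksum = sum2·256 + sum1 = 137·256 + 11 = 35083 = 0x890B.

890B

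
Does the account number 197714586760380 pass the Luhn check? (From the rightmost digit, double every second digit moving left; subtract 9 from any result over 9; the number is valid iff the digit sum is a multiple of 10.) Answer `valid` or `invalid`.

From the right, keep odd positions and double even positions (subtract 9 from any doubled value over 9):
  doubled (positions 2,4,...): 7 0 5 7 8 5 9 → sum 41
  kept (positions 1,3,...): 0 3 6 6 5 1 7 1 → sum 29
Total = 70.
70 mod 10 = 0, so the number is valid.

valid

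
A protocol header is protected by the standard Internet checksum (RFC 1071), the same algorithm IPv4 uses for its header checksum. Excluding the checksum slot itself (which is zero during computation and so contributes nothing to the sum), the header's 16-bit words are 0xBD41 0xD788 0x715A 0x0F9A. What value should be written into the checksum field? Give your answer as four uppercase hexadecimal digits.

EA40

One's-complement addition (fold any carry out of bit 15 back into bit 0):
  0xBD41 + 0xD788 = 0x194C9 → wrap carry → 0x94CA
  0x94CA + 0x715A = 0x10624 → wrap carry → 0x0625
  0x0625 + 0x0F9A = 0x015BF
One's-complement sum = 0x15BF.
Checksum = ~0x15BF & 0xFFFF = 0xEA40.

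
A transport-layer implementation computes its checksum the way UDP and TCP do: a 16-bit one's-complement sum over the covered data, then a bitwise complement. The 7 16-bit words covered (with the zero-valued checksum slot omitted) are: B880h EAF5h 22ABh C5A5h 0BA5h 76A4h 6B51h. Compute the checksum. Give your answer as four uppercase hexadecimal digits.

One's-complement addition (fold any carry out of bit 15 back into bit 0):
  0xB880 + 0xEAF5 = 0x1A375 → wrap carry → 0xA376
  0xA376 + 0x22AB = 0x0C621
  0xC621 + 0xC5A5 = 0x18BC6 → wrap carry → 0x8BC7
  0x8BC7 + 0x0BA5 = 0x0976C
  0x976C + 0x76A4 = 0x10E10 → wrap carry → 0x0E11
  0x0E11 + 0x6B51 = 0x07962
One's-complement sum = 0x7962.
Checksum = ~0x7962 & 0xFFFF = 0x869D.

869D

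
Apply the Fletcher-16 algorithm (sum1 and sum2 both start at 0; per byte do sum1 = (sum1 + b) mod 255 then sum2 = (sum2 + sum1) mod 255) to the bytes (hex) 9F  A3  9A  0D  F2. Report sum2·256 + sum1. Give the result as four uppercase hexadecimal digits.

89DD

Running sums (mod 255):
  after byte 0 (9F): sum1=159, sum2=159
  after byte 1 (A3): sum1=67, sum2=226
  after byte 2 (9A): sum1=221, sum2=192
  after byte 3 (0D): sum1=234, sum2=171
  after byte 4 (F2): sum1=221, sum2=137
Checksum = sum2·256 + sum1 = 137·256 + 221 = 35293 = 0x89DD.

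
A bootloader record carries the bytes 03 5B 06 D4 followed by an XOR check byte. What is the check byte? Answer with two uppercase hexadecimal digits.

8A

XOR the bytes together:
  start with 0x03
  0x03 ⊕ 0x5B = 0x58
  0x58 ⊕ 0x06 = 0x5E
  0x5E ⊕ 0xD4 = 0x8A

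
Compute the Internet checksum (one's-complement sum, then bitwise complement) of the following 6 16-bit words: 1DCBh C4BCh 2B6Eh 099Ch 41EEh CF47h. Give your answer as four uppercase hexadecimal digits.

One's-complement addition (fold any carry out of bit 15 back into bit 0):
  0x1DCB + 0xC4BC = 0x0E287
  0xE287 + 0x2B6E = 0x10DF5 → wrap carry → 0x0DF6
  0x0DF6 + 0x099C = 0x01792
  0x1792 + 0x41EE = 0x05980
  0x5980 + 0xCF47 = 0x128C7 → wrap carry → 0x28C8
One's-complement sum = 0x28C8.
Checksum = ~0x28C8 & 0xFFFF = 0xD737.

D737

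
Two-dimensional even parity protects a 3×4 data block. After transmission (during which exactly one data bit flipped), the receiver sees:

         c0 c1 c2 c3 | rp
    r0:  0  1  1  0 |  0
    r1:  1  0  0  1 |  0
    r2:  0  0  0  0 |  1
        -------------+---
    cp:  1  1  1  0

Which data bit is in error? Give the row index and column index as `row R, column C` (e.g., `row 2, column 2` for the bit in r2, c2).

row 2, column 3

Recompute each row's even parity and compare to rp:
  r0: data parity 0, sent rp 0 → ok
  r1: data parity 0, sent rp 0 → ok
  r2: data parity 0, sent rp 1 → mismatch
Recompute each column's even parity and compare to cp:
  c0: data parity 1, sent cp 1 → ok
  c1: data parity 1, sent cp 1 → ok
  c2: data parity 1, sent cp 1 → ok
  c3: data parity 1, sent cp 0 → mismatch
Exactly one row (r2) and one column (c3) fail → the flipped bit is at their intersection.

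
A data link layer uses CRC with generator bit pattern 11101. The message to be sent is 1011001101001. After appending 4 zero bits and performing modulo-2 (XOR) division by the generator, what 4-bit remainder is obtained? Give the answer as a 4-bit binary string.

Append 4 zeros: 10110011010010000. Divide by 11101 (XOR where the leading bit is 1):
  pos 0: 10110 XOR 11101 = 01011
  pos 1: 10110 XOR 11101 = 01011
  pos 2: 10111 XOR 11101 = 01010
  pos 3: 10101 XOR 11101 = 01000
  pos 4: 10000 XOR 11101 = 01101
  pos 5: 11011 XOR 11101 = 00110
  pos 7: 11000 XOR 11101 = 00101
  pos 9: 10110 XOR 11101 = 01011
  pos 10: 10110 XOR 11101 = 01011
  pos 11: 10110 XOR 11101 = 01011
  pos 12: 10110 XOR 11101 = 01011
Remainder (last 4 bits) = 1011. This is the CRC / FCS.

1011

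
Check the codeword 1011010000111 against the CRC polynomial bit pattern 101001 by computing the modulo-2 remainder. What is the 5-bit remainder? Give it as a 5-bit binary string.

Modulo-2 division of 1011010000111 by 101001:
  pos 0: 101101 XOR 101001 = 000100
  pos 3: 100000 XOR 101001 = 001001
  pos 5: 100101 XOR 101001 = 001100
  pos 7: 110011 XOR 101001 = 011010
Remainder = 11010 (nonzero — an error is detected).

11010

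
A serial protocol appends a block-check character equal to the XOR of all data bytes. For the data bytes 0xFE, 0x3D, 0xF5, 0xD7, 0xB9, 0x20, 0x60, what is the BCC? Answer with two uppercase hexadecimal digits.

18

XOR the bytes together:
  start with 0xFE
  0xFE ⊕ 0x3D = 0xC3
  0xC3 ⊕ 0xF5 = 0x36
  0x36 ⊕ 0xD7 = 0xE1
  0xE1 ⊕ 0xB9 = 0x58
  0x58 ⊕ 0x20 = 0x78
  0x78 ⊕ 0x60 = 0x18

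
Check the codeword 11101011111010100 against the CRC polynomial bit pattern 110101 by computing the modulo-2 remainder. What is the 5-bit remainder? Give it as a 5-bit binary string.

Modulo-2 division of 11101011111010100 by 110101:
  pos 0: 111010 XOR 110101 = 001111
  pos 2: 111111 XOR 110101 = 001010
  pos 4: 101011 XOR 110101 = 011110
  pos 5: 111101 XOR 110101 = 001000
  pos 7: 100001 XOR 110101 = 010100
  pos 8: 101000 XOR 110101 = 011101
  pos 9: 111011 XOR 110101 = 001110
  pos 11: 111000 XOR 110101 = 001101
Remainder = 01101 (nonzero — an error is detected).

01101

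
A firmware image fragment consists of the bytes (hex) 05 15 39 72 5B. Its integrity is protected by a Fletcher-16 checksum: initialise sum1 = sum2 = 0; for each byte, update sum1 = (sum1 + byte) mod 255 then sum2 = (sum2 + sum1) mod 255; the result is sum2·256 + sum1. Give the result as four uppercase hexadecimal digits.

Running sums (mod 255):
  after byte 0 (05): sum1=5, sum2=5
  after byte 1 (15): sum1=26, sum2=31
  after byte 2 (39): sum1=83, sum2=114
  after byte 3 (72): sum1=197, sum2=56
  after byte 4 (5B): sum1=33, sum2=89
Checksum = sum2·256 + sum1 = 89·256 + 33 = 22817 = 0x5921.

5921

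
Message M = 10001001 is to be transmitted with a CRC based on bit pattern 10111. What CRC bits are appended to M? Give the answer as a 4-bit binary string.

0001

Append 4 zeros: 100010010000. Divide by 10111 (XOR where the leading bit is 1):
  pos 0: 10001 XOR 10111 = 00110
  pos 2: 11000 XOR 10111 = 01111
  pos 3: 11111 XOR 10111 = 01000
  pos 4: 10000 XOR 10111 = 00111
  pos 6: 11100 XOR 10111 = 01011
  pos 7: 10110 XOR 10111 = 00001
Remainder (last 4 bits) = 0001. This is the CRC / FCS.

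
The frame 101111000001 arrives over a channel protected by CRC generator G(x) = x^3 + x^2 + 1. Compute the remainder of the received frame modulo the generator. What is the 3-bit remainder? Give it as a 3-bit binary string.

Modulo-2 division of 101111000001 by 1101:
  pos 0: 1011 XOR 1101 = 0110
  pos 1: 1101 XOR 1101 = 0000
  pos 5: 1000 XOR 1101 = 0101
  pos 6: 1010 XOR 1101 = 0111
  pos 7: 1110 XOR 1101 = 0011
Remainder = 111 (nonzero — an error is detected).

111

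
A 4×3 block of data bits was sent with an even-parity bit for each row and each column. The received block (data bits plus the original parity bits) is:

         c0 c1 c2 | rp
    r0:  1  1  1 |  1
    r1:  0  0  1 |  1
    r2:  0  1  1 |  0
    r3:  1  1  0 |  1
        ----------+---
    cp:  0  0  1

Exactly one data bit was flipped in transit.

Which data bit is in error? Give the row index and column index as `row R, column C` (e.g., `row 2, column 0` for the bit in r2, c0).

row 3, column 1

Recompute each row's even parity and compare to rp:
  r0: data parity 1, sent rp 1 → ok
  r1: data parity 1, sent rp 1 → ok
  r2: data parity 0, sent rp 0 → ok
  r3: data parity 0, sent rp 1 → mismatch
Recompute each column's even parity and compare to cp:
  c0: data parity 0, sent cp 0 → ok
  c1: data parity 1, sent cp 0 → mismatch
  c2: data parity 1, sent cp 1 → ok
Exactly one row (r3) and one column (c1) fail → the flipped bit is at their intersection.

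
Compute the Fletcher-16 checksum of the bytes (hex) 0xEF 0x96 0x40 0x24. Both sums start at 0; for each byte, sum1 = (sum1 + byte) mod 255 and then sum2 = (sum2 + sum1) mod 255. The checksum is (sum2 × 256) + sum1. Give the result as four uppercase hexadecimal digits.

28EA

Running sums (mod 255):
  after byte 0 (0xEF): sum1=239, sum2=239
  after byte 1 (0x96): sum1=134, sum2=118
  after byte 2 (0x40): sum1=198, sum2=61
  after byte 3 (0x24): sum1=234, sum2=40
Checksum = sum2·256 + sum1 = 40·256 + 234 = 10474 = 0x28EA.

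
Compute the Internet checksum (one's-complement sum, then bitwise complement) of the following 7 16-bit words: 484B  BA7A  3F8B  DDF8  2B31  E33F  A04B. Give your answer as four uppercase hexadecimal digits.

30F9

One's-complement addition (fold any carry out of bit 15 back into bit 0):
  0x484B + 0xBA7A = 0x102C5 → wrap carry → 0x02C6
  0x02C6 + 0x3F8B = 0x04251
  0x4251 + 0xDDF8 = 0x12049 → wrap carry → 0x204A
  0x204A + 0x2B31 = 0x04B7B
  0x4B7B + 0xE33F = 0x12EBA → wrap carry → 0x2EBB
  0x2EBB + 0xA04B = 0x0CF06
One's-complement sum = 0xCF06.
Checksum = ~0xCF06 & 0xFFFF = 0x30F9.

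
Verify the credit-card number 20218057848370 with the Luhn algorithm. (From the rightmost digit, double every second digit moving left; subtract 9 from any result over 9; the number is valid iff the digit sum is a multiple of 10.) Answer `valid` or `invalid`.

valid

From the right, keep odd positions and double even positions (subtract 9 from any doubled value over 9):
  doubled (positions 2,4,...): 5 7 7 1 7 4 4 → sum 35
  kept (positions 1,3,...): 0 3 4 7 0 1 0 → sum 15
Total = 50.
50 mod 10 = 0, so the number is valid.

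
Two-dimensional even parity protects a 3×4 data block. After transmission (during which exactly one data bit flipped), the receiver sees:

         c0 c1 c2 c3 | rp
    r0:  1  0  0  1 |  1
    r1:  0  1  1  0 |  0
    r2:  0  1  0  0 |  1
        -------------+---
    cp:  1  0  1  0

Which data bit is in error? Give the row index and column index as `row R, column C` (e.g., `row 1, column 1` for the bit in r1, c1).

Recompute each row's even parity and compare to rp:
  r0: data parity 0, sent rp 1 → mismatch
  r1: data parity 0, sent rp 0 → ok
  r2: data parity 1, sent rp 1 → ok
Recompute each column's even parity and compare to cp:
  c0: data parity 1, sent cp 1 → ok
  c1: data parity 0, sent cp 0 → ok
  c2: data parity 1, sent cp 1 → ok
  c3: data parity 1, sent cp 0 → mismatch
Exactly one row (r0) and one column (c3) fail → the flipped bit is at their intersection.

row 0, column 3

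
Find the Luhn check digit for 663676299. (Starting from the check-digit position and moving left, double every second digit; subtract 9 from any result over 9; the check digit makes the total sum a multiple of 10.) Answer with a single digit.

6

Partial digits right→left: 9 9 2 6 7 6 3 6 6
Double every second digit counting from the check-digit position (so the 1st, 3rd, 5th, ... of the partial from the right).
  doubled (with −9 where >9): 9 4 5 6 3 → sum 27
  kept as-is: 9 6 6 6 → sum 27
Total = 27 + 27 = 54.
Check digit = (10 − (54 mod 10)) mod 10 = 6.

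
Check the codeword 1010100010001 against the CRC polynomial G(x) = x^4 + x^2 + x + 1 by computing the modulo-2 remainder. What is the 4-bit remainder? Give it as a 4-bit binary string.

Modulo-2 division of 1010100010001 by 10111:
  pos 0: 10101 XOR 10111 = 00010
  pos 3: 10000 XOR 10111 = 00111
  pos 5: 11110 XOR 10111 = 01001
  pos 6: 10010 XOR 10111 = 00101
  pos 8: 10101 XOR 10111 = 00010
Remainder = 0010 (nonzero — an error is detected).

0010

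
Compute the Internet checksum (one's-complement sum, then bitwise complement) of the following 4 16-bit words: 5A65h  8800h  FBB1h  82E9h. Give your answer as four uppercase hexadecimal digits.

One's-complement addition (fold any carry out of bit 15 back into bit 0):
  0x5A65 + 0x8800 = 0x0E265
  0xE265 + 0xFBB1 = 0x1DE16 → wrap carry → 0xDE17
  0xDE17 + 0x82E9 = 0x16100 → wrap carry → 0x6101
One's-complement sum = 0x6101.
Checksum = ~0x6101 & 0xFFFF = 0x9EFE.

9EFE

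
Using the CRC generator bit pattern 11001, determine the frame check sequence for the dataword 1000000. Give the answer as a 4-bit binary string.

1010

Append 4 zeros: 10000000000. Divide by 11001 (XOR where the leading bit is 1):
  pos 0: 10000 XOR 11001 = 01001
  pos 1: 10010 XOR 11001 = 01011
  pos 2: 10110 XOR 11001 = 01111
  pos 3: 11110 XOR 11001 = 00111
  pos 5: 11100 XOR 11001 = 00101
Remainder (last 4 bits) = 1010. This is the CRC / FCS.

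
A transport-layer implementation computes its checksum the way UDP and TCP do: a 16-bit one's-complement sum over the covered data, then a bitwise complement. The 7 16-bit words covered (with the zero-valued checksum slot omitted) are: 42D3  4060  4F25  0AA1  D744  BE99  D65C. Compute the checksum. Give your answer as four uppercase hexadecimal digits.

B6CA

One's-complement addition (fold any carry out of bit 15 back into bit 0):
  0x42D3 + 0x4060 = 0x08333
  0x8333 + 0x4F25 = 0x0D258
  0xD258 + 0x0AA1 = 0x0DCF9
  0xDCF9 + 0xD744 = 0x1B43D → wrap carry → 0xB43E
  0xB43E + 0xBE99 = 0x172D7 → wrap carry → 0x72D8
  0x72D8 + 0xD65C = 0x14934 → wrap carry → 0x4935
One's-complement sum = 0x4935.
Checksum = ~0x4935 & 0xFFFF = 0xB6CA.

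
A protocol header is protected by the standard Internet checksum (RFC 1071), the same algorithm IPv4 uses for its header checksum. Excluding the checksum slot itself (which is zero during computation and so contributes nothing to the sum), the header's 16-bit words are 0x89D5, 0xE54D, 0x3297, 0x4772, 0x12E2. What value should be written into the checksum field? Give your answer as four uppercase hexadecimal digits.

03F1

One's-complement addition (fold any carry out of bit 15 back into bit 0):
  0x89D5 + 0xE54D = 0x16F22 → wrap carry → 0x6F23
  0x6F23 + 0x3297 = 0x0A1BA
  0xA1BA + 0x4772 = 0x0E92C
  0xE92C + 0x12E2 = 0x0FC0E
One's-complement sum = 0xFC0E.
Checksum = ~0xFC0E & 0xFFFF = 0x03F1.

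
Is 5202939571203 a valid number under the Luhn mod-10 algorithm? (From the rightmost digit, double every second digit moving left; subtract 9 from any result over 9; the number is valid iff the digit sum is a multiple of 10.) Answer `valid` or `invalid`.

From the right, keep odd positions and double even positions (subtract 9 from any doubled value over 9):
  doubled (positions 2,4,...): 0 2 1 6 4 4 → sum 17
  kept (positions 1,3,...): 3 2 7 9 9 0 5 → sum 35
Total = 52.
52 mod 10 = 2, so the number is invalid.

invalid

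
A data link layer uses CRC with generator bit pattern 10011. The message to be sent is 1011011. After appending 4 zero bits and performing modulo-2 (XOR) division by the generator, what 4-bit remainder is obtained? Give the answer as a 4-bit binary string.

1100

Append 4 zeros: 10110110000. Divide by 10011 (XOR where the leading bit is 1):
  pos 0: 10110 XOR 10011 = 00101
  pos 2: 10111 XOR 10011 = 00100
  pos 4: 10000 XOR 10011 = 00011
Remainder (last 4 bits) = 1100. This is the CRC / FCS.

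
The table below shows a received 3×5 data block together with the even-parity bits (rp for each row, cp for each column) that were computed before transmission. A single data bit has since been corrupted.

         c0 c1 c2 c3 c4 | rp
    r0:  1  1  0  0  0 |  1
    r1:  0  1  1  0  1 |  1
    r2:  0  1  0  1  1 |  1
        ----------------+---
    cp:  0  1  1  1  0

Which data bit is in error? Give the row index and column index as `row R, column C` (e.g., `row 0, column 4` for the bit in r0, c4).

Recompute each row's even parity and compare to rp:
  r0: data parity 0, sent rp 1 → mismatch
  r1: data parity 1, sent rp 1 → ok
  r2: data parity 1, sent rp 1 → ok
Recompute each column's even parity and compare to cp:
  c0: data parity 1, sent cp 0 → mismatch
  c1: data parity 1, sent cp 1 → ok
  c2: data parity 1, sent cp 1 → ok
  c3: data parity 1, sent cp 1 → ok
  c4: data parity 0, sent cp 0 → ok
Exactly one row (r0) and one column (c0) fail → the flipped bit is at their intersection.

row 0, column 0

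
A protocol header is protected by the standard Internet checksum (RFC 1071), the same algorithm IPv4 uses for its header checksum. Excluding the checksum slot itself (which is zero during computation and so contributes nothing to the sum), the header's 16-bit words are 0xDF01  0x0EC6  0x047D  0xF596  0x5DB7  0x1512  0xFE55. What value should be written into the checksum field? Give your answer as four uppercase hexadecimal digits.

A704

One's-complement addition (fold any carry out of bit 15 back into bit 0):
  0xDF01 + 0x0EC6 = 0x0EDC7
  0xEDC7 + 0x047D = 0x0F244
  0xF244 + 0xF596 = 0x1E7DA → wrap carry → 0xE7DB
  0xE7DB + 0x5DB7 = 0x14592 → wrap carry → 0x4593
  0x4593 + 0x1512 = 0x05AA5
  0x5AA5 + 0xFE55 = 0x158FA → wrap carry → 0x58FB
One's-complement sum = 0x58FB.
Checksum = ~0x58FB & 0xFFFF = 0xA704.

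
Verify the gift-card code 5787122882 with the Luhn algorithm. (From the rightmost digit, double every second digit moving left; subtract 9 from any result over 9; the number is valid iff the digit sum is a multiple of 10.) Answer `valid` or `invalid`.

From the right, keep odd positions and double even positions (subtract 9 from any doubled value over 9):
  doubled (positions 2,4,...): 7 4 2 7 1 → sum 21
  kept (positions 1,3,...): 2 8 2 7 7 → sum 26
Total = 47.
47 mod 10 = 7, so the number is invalid.

invalid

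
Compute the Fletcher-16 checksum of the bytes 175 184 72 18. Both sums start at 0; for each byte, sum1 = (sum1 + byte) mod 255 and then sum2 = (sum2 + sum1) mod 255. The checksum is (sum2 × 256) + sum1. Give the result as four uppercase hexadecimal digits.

Running sums (mod 255):
  after byte 0 (175): sum1=175, sum2=175
  after byte 1 (184): sum1=104, sum2=24
  after byte 2 (72): sum1=176, sum2=200
  after byte 3 (18): sum1=194, sum2=139
Checksum = sum2·256 + sum1 = 139·256 + 194 = 35778 = 0x8BC2.

8BC2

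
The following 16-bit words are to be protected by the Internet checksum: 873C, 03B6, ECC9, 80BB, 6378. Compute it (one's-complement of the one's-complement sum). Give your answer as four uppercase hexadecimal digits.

A40F

One's-complement addition (fold any carry out of bit 15 back into bit 0):
  0x873C + 0x03B6 = 0x08AF2
  0x8AF2 + 0xECC9 = 0x177BB → wrap carry → 0x77BC
  0x77BC + 0x80BB = 0x0F877
  0xF877 + 0x6378 = 0x15BEF → wrap carry → 0x5BF0
One's-complement sum = 0x5BF0.
Checksum = ~0x5BF0 & 0xFFFF = 0xA40F.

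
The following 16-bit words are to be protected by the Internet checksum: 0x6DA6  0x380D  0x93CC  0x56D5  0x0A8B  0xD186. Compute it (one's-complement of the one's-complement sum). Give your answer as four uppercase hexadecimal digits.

One's-complement addition (fold any carry out of bit 15 back into bit 0):
  0x6DA6 + 0x380D = 0x0A5B3
  0xA5B3 + 0x93CC = 0x1397F → wrap carry → 0x3980
  0x3980 + 0x56D5 = 0x09055
  0x9055 + 0x0A8B = 0x09AE0
  0x9AE0 + 0xD186 = 0x16C66 → wrap carry → 0x6C67
One's-complement sum = 0x6C67.
Checksum = ~0x6C67 & 0xFFFF = 0x9398.

9398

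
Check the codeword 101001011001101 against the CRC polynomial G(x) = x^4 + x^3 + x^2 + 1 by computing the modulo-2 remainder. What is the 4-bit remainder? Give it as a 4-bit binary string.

0000

Modulo-2 division of 101001011001101 by 11101:
  pos 0: 10100 XOR 11101 = 01001
  pos 1: 10011 XOR 11101 = 01110
  pos 2: 11100 XOR 11101 = 00001
  pos 6: 11100 XOR 11101 = 00001
  pos 10: 11101 XOR 11101 = 00000
Remainder = 0000 (zero — the frame passes the CRC check).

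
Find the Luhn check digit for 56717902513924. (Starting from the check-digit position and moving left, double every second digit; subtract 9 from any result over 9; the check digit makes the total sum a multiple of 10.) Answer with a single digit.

Partial digits right→left: 4 2 9 3 1 5 2 0 9 7 1 7 6 5
Double every second digit counting from the check-digit position (so the 1st, 3rd, 5th, ... of the partial from the right).
  doubled (with −9 where >9): 8 9 2 4 9 2 3 → sum 37
  kept as-is: 2 3 5 0 7 7 5 → sum 29
Total = 37 + 29 = 66.
Check digit = (10 − (66 mod 10)) mod 10 = 4.

4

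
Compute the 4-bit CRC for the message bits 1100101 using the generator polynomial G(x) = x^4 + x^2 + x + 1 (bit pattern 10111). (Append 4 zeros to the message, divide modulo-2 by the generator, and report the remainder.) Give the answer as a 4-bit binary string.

Append 4 zeros: 11001010000. Divide by 10111 (XOR where the leading bit is 1):
  pos 0: 11001 XOR 10111 = 01110
  pos 1: 11100 XOR 10111 = 01011
  pos 2: 10111 XOR 10111 = 00000
Remainder (last 4 bits) = 0000. This is the CRC / FCS.

0000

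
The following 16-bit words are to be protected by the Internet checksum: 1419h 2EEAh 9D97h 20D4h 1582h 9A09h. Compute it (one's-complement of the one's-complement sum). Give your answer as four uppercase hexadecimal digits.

4F05

One's-complement addition (fold any carry out of bit 15 back into bit 0):
  0x1419 + 0x2EEA = 0x04303
  0x4303 + 0x9D97 = 0x0E09A
  0xE09A + 0x20D4 = 0x1016E → wrap carry → 0x016F
  0x016F + 0x1582 = 0x016F1
  0x16F1 + 0x9A09 = 0x0B0FA
One's-complement sum = 0xB0FA.
Checksum = ~0xB0FA & 0xFFFF = 0x4F05.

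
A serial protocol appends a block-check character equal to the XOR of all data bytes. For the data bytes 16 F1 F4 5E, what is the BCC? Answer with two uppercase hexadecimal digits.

4D

XOR the bytes together:
  start with 0x16
  0x16 ⊕ 0xF1 = 0xE7
  0xE7 ⊕ 0xF4 = 0x13
  0x13 ⊕ 0x5E = 0x4D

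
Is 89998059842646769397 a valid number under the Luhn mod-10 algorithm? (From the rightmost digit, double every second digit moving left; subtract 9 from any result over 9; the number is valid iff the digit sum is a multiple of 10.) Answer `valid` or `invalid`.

invalid

From the right, keep odd positions and double even positions (subtract 9 from any doubled value over 9):
  doubled (positions 2,4,...): 9 9 5 8 4 7 1 7 9 7 → sum 66
  kept (positions 1,3,...): 7 3 6 6 6 4 9 0 9 9 → sum 59
Total = 125.
125 mod 10 = 5, so the number is invalid.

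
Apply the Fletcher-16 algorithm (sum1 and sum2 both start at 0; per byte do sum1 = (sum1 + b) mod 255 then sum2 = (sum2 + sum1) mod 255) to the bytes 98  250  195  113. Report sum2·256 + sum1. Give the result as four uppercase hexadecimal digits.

Running sums (mod 255):
  after byte 0 (98): sum1=98, sum2=98
  after byte 1 (250): sum1=93, sum2=191
  after byte 2 (195): sum1=33, sum2=224
  after byte 3 (113): sum1=146, sum2=115
Checksum = sum2·256 + sum1 = 115·256 + 146 = 29586 = 0x7392.

7392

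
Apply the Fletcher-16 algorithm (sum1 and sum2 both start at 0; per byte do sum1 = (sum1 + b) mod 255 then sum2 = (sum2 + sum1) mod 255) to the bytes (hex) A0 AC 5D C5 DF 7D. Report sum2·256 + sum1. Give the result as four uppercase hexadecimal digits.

27CD

Running sums (mod 255):
  after byte 0 (A0): sum1=160, sum2=160
  after byte 1 (AC): sum1=77, sum2=237
  after byte 2 (5D): sum1=170, sum2=152
  after byte 3 (C5): sum1=112, sum2=9
  after byte 4 (DF): sum1=80, sum2=89
  after byte 5 (7D): sum1=205, sum2=39
Checksum = sum2·256 + sum1 = 39·256 + 205 = 10189 = 0x27CD.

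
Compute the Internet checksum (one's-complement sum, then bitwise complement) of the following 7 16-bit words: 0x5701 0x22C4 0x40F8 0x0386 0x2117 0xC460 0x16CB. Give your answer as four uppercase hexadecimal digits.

4579

One's-complement addition (fold any carry out of bit 15 back into bit 0):
  0x5701 + 0x22C4 = 0x079C5
  0x79C5 + 0x40F8 = 0x0BABD
  0xBABD + 0x0386 = 0x0BE43
  0xBE43 + 0x2117 = 0x0DF5A
  0xDF5A + 0xC460 = 0x1A3BA → wrap carry → 0xA3BB
  0xA3BB + 0x16CB = 0x0BA86
One's-complement sum = 0xBA86.
Checksum = ~0xBA86 & 0xFFFF = 0x4579.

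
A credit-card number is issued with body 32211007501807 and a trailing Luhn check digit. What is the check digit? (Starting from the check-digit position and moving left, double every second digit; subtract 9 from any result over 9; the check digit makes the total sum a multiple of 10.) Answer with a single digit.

Partial digits right→left: 7 0 8 1 0 5 7 0 0 1 1 2 2 3
Double every second digit counting from the check-digit position (so the 1st, 3rd, 5th, ... of the partial from the right).
  doubled (with −9 where >9): 5 7 0 5 0 2 4 → sum 23
  kept as-is: 0 1 5 0 1 2 3 → sum 12
Total = 23 + 12 = 35.
Check digit = (10 − (35 mod 10)) mod 10 = 5.

5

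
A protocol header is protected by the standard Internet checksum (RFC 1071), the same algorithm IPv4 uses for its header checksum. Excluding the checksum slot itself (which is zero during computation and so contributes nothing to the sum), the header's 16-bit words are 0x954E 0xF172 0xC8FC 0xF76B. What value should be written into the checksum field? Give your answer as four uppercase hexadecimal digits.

B8D5

One's-complement addition (fold any carry out of bit 15 back into bit 0):
  0x954E + 0xF172 = 0x186C0 → wrap carry → 0x86C1
  0x86C1 + 0xC8FC = 0x14FBD → wrap carry → 0x4FBE
  0x4FBE + 0xF76B = 0x14729 → wrap carry → 0x472A
One's-complement sum = 0x472A.
Checksum = ~0x472A & 0xFFFF = 0xB8D5.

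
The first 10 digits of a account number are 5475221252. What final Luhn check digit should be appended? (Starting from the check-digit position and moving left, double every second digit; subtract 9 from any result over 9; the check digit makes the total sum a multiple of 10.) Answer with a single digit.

9

Partial digits right→left: 2 5 2 1 2 2 5 7 4 5
Double every second digit counting from the check-digit position (so the 1st, 3rd, 5th, ... of the partial from the right).
  doubled (with −9 where >9): 4 4 4 1 8 → sum 21
  kept as-is: 5 1 2 7 5 → sum 20
Total = 21 + 20 = 41.
Check digit = (10 − (41 mod 10)) mod 10 = 9.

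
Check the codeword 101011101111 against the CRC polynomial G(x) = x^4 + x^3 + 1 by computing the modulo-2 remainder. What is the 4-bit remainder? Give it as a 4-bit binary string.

Modulo-2 division of 101011101111 by 11001:
  pos 0: 10101 XOR 11001 = 01100
  pos 1: 11001 XOR 11001 = 00000
  pos 6: 10111 XOR 11001 = 01110
  pos 7: 11101 XOR 11001 = 00100
Remainder = 0100 (nonzero — an error is detected).

0100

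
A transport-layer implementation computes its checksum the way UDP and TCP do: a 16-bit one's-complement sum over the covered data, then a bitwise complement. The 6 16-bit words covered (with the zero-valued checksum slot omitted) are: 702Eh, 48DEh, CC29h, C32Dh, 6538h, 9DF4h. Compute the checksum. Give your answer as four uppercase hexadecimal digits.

B46E

One's-complement addition (fold any carry out of bit 15 back into bit 0):
  0x702E + 0x48DE = 0x0B90C
  0xB90C + 0xCC29 = 0x18535 → wrap carry → 0x8536
  0x8536 + 0xC32D = 0x14863 → wrap carry → 0x4864
  0x4864 + 0x6538 = 0x0AD9C
  0xAD9C + 0x9DF4 = 0x14B90 → wrap carry → 0x4B91
One's-complement sum = 0x4B91.
Checksum = ~0x4B91 & 0xFFFF = 0xB46E.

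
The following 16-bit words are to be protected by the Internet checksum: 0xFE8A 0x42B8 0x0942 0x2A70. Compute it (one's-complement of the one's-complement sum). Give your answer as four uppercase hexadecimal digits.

One's-complement addition (fold any carry out of bit 15 back into bit 0):
  0xFE8A + 0x42B8 = 0x14142 → wrap carry → 0x4143
  0x4143 + 0x0942 = 0x04A85
  0x4A85 + 0x2A70 = 0x074F5
One's-complement sum = 0x74F5.
Checksum = ~0x74F5 & 0xFFFF = 0x8B0A.

8B0A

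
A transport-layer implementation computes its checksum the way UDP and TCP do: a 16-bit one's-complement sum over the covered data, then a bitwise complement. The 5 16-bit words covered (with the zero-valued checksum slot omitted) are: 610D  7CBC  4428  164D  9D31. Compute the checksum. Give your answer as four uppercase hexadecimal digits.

2A8F

One's-complement addition (fold any carry out of bit 15 back into bit 0):
  0x610D + 0x7CBC = 0x0DDC9
  0xDDC9 + 0x4428 = 0x121F1 → wrap carry → 0x21F2
  0x21F2 + 0x164D = 0x0383F
  0x383F + 0x9D31 = 0x0D570
One's-complement sum = 0xD570.
Checksum = ~0xD570 & 0xFFFF = 0x2A8F.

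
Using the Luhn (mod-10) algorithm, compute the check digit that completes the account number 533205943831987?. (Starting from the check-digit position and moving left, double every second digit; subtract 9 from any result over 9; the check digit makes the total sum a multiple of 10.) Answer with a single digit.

Partial digits right→left: 7 8 9 1 3 8 3 4 9 5 0 2 3 3 5
Double every second digit counting from the check-digit position (so the 1st, 3rd, 5th, ... of the partial from the right).
  doubled (with −9 where >9): 5 9 6 6 9 0 6 1 → sum 42
  kept as-is: 8 1 8 4 5 2 3 → sum 31
Total = 42 + 31 = 73.
Check digit = (10 − (73 mod 10)) mod 10 = 7.

7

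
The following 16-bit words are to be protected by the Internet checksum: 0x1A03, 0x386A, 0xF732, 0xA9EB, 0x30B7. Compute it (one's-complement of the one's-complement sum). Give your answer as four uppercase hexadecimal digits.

One's-complement addition (fold any carry out of bit 15 back into bit 0):
  0x1A03 + 0x386A = 0x0526D
  0x526D + 0xF732 = 0x1499F → wrap carry → 0x49A0
  0x49A0 + 0xA9EB = 0x0F38B
  0xF38B + 0x30B7 = 0x12442 → wrap carry → 0x2443
One's-complement sum = 0x2443.
Checksum = ~0x2443 & 0xFFFF = 0xDBBC.

DBBC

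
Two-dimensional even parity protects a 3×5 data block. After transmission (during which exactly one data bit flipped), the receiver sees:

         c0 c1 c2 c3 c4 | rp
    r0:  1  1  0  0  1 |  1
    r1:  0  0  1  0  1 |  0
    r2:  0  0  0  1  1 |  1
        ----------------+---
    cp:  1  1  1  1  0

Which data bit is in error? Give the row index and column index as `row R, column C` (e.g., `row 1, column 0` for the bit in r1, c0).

row 2, column 4

Recompute each row's even parity and compare to rp:
  r0: data parity 1, sent rp 1 → ok
  r1: data parity 0, sent rp 0 → ok
  r2: data parity 0, sent rp 1 → mismatch
Recompute each column's even parity and compare to cp:
  c0: data parity 1, sent cp 1 → ok
  c1: data parity 1, sent cp 1 → ok
  c2: data parity 1, sent cp 1 → ok
  c3: data parity 1, sent cp 1 → ok
  c4: data parity 1, sent cp 0 → mismatch
Exactly one row (r2) and one column (c4) fail → the flipped bit is at their intersection.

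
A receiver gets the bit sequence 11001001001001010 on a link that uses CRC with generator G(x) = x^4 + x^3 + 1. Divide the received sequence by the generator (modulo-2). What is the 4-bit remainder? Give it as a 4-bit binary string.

Modulo-2 division of 11001001001001010 by 11001:
  pos 0: 11001 XOR 11001 = 00000
  pos 7: 10010 XOR 11001 = 01011
  pos 8: 10110 XOR 11001 = 01111
  pos 9: 11111 XOR 11001 = 00110
  pos 11: 11001 XOR 11001 = 00000
Remainder = 0000 (zero — the frame passes the CRC check).

0000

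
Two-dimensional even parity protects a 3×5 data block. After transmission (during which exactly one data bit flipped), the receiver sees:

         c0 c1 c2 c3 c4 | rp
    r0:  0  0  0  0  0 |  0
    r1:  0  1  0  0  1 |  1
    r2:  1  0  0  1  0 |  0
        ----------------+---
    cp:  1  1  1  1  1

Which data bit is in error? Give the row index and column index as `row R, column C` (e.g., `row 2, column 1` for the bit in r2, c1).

row 1, column 2

Recompute each row's even parity and compare to rp:
  r0: data parity 0, sent rp 0 → ok
  r1: data parity 0, sent rp 1 → mismatch
  r2: data parity 0, sent rp 0 → ok
Recompute each column's even parity and compare to cp:
  c0: data parity 1, sent cp 1 → ok
  c1: data parity 1, sent cp 1 → ok
  c2: data parity 0, sent cp 1 → mismatch
  c3: data parity 1, sent cp 1 → ok
  c4: data parity 1, sent cp 1 → ok
Exactly one row (r1) and one column (c2) fail → the flipped bit is at their intersection.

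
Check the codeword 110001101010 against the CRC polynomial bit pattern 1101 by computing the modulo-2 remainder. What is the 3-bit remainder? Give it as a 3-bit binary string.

000

Modulo-2 division of 110001101010 by 1101:
  pos 0: 1100 XOR 1101 = 0001
  pos 3: 1011 XOR 1101 = 0110
  pos 4: 1100 XOR 1101 = 0001
  pos 7: 1101 XOR 1101 = 0000
Remainder = 000 (zero — the frame passes the CRC check).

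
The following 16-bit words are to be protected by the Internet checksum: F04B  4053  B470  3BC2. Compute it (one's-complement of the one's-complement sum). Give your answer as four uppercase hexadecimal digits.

One's-complement addition (fold any carry out of bit 15 back into bit 0):
  0xF04B + 0x4053 = 0x1309E → wrap carry → 0x309F
  0x309F + 0xB470 = 0x0E50F
  0xE50F + 0x3BC2 = 0x120D1 → wrap carry → 0x20D2
One's-complement sum = 0x20D2.
Checksum = ~0x20D2 & 0xFFFF = 0xDF2D.

DF2D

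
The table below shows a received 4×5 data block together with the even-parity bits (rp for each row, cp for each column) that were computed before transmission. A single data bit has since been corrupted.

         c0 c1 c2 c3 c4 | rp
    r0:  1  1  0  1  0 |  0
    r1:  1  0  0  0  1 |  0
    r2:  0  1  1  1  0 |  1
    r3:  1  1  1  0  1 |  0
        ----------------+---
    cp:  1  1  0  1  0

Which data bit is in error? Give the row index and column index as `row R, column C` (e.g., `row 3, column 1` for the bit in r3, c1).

row 0, column 3

Recompute each row's even parity and compare to rp:
  r0: data parity 1, sent rp 0 → mismatch
  r1: data parity 0, sent rp 0 → ok
  r2: data parity 1, sent rp 1 → ok
  r3: data parity 0, sent rp 0 → ok
Recompute each column's even parity and compare to cp:
  c0: data parity 1, sent cp 1 → ok
  c1: data parity 1, sent cp 1 → ok
  c2: data parity 0, sent cp 0 → ok
  c3: data parity 0, sent cp 1 → mismatch
  c4: data parity 0, sent cp 0 → ok
Exactly one row (r0) and one column (c3) fail → the flipped bit is at their intersection.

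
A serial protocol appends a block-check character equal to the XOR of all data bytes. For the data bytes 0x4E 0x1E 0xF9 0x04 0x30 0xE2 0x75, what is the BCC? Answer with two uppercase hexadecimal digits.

XOR the bytes together:
  start with 0x4E
  0x4E ⊕ 0x1E = 0x50
  0x50 ⊕ 0xF9 = 0xA9
  0xA9 ⊕ 0x04 = 0xAD
  0xAD ⊕ 0x30 = 0x9D
  0x9D ⊕ 0xE2 = 0x7F
  0x7F ⊕ 0x75 = 0x0A

0A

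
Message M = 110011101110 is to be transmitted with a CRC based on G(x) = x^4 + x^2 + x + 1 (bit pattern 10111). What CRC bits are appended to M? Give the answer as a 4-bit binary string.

1100

Append 4 zeros: 1100111011100000. Divide by 10111 (XOR where the leading bit is 1):
  pos 0: 11001 XOR 10111 = 01110
  pos 1: 11101 XOR 10111 = 01010
  pos 2: 10101 XOR 10111 = 00010
  pos 5: 10011 XOR 10111 = 00100
  pos 7: 10010 XOR 10111 = 00101
  pos 9: 10100 XOR 10111 = 00011
Remainder (last 4 bits) = 1100. This is the CRC / FCS.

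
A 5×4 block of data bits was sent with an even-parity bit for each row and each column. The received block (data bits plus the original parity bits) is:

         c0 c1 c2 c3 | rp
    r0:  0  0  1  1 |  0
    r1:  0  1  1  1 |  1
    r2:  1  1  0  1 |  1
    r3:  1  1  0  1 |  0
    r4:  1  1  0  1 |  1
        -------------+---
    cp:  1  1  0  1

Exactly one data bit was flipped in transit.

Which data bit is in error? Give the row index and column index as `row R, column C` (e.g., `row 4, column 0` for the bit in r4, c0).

row 3, column 1

Recompute each row's even parity and compare to rp:
  r0: data parity 0, sent rp 0 → ok
  r1: data parity 1, sent rp 1 → ok
  r2: data parity 1, sent rp 1 → ok
  r3: data parity 1, sent rp 0 → mismatch
  r4: data parity 1, sent rp 1 → ok
Recompute each column's even parity and compare to cp:
  c0: data parity 1, sent cp 1 → ok
  c1: data parity 0, sent cp 1 → mismatch
  c2: data parity 0, sent cp 0 → ok
  c3: data parity 1, sent cp 1 → ok
Exactly one row (r3) and one column (c1) fail → the flipped bit is at their intersection.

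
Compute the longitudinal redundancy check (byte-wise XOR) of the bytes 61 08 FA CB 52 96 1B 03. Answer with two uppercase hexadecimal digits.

XOR the bytes together:
  start with 0x61
  0x61 ⊕ 0x08 = 0x69
  0x69 ⊕ 0xFA = 0x93
  0x93 ⊕ 0xCB = 0x58
  0x58 ⊕ 0x52 = 0x0A
  0x0A ⊕ 0x96 = 0x9C
  0x9C ⊕ 0x1B = 0x87
  0x87 ⊕ 0x03 = 0x84

84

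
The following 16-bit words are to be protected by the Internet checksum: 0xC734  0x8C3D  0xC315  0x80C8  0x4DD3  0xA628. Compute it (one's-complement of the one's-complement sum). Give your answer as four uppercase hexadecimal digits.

One's-complement addition (fold any carry out of bit 15 back into bit 0):
  0xC734 + 0x8C3D = 0x15371 → wrap carry → 0x5372
  0x5372 + 0xC315 = 0x11687 → wrap carry → 0x1688
  0x1688 + 0x80C8 = 0x09750
  0x9750 + 0x4DD3 = 0x0E523
  0xE523 + 0xA628 = 0x18B4B → wrap carry → 0x8B4C
One's-complement sum = 0x8B4C.
Checksum = ~0x8B4C & 0xFFFF = 0x74B3.

74B3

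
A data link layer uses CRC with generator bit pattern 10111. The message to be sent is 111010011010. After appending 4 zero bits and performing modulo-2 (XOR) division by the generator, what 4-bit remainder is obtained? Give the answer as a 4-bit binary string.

0010

Append 4 zeros: 1110100110100000. Divide by 10111 (XOR where the leading bit is 1):
  pos 0: 11101 XOR 10111 = 01010
  pos 1: 10100 XOR 10111 = 00011
  pos 4: 11011 XOR 10111 = 01100
  pos 5: 11000 XOR 10111 = 01111
  pos 6: 11111 XOR 10111 = 01000
  pos 7: 10000 XOR 10111 = 00111
  pos 9: 11100 XOR 10111 = 01011
  pos 10: 10110 XOR 10111 = 00001
Remainder (last 4 bits) = 0010. This is the CRC / FCS.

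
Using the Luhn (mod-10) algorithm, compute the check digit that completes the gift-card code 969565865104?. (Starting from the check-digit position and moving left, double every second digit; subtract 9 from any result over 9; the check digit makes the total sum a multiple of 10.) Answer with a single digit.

Partial digits right→left: 4 0 1 5 6 8 5 6 5 9 6 9
Double every second digit counting from the check-digit position (so the 1st, 3rd, 5th, ... of the partial from the right).
  doubled (with −9 where >9): 8 2 3 1 1 3 → sum 18
  kept as-is: 0 5 8 6 9 9 → sum 37
Total = 18 + 37 = 55.
Check digit = (10 − (55 mod 10)) mod 10 = 5.

5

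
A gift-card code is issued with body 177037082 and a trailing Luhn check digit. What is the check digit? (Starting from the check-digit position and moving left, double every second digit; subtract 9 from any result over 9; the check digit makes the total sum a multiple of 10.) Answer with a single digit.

Partial digits right→left: 2 8 0 7 3 0 7 7 1
Double every second digit counting from the check-digit position (so the 1st, 3rd, 5th, ... of the partial from the right).
  doubled (with −9 where >9): 4 0 6 5 2 → sum 17
  kept as-is: 8 7 0 7 → sum 22
Total = 17 + 22 = 39.
Check digit = (10 − (39 mod 10)) mod 10 = 1.

1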